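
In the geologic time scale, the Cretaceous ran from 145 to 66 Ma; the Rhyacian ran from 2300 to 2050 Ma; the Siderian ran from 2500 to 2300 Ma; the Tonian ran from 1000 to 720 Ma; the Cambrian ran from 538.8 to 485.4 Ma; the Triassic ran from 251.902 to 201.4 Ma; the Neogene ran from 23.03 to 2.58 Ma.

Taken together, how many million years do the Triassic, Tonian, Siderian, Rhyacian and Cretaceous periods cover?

Each duration: Triassic = 50.502; Tonian = 280; Siderian = 200; Rhyacian = 250; Cretaceous = 79.
Sum: 50.502 + 280 + 200 + 250 + 79 = 859.502 Myr.

859.502 million years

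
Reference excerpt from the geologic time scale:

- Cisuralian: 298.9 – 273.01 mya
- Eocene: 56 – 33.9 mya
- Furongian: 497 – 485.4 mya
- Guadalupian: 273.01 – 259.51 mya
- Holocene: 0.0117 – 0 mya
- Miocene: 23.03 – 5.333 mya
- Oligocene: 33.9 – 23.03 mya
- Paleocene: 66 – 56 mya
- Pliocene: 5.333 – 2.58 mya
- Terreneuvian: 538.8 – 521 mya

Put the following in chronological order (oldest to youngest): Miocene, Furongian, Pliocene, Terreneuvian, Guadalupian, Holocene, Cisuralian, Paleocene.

The oldest of these is Terreneuvian (starts 538.8 Ma) and the youngest is Holocene (ends 0 Ma).
In between, by decreasing start age: Furongian (497), Cisuralian (298.9), Guadalupian (273.01), Paleocene (66), Miocene (23.03), Pliocene (5.333).

Terreneuvian → Furongian → Cisuralian → Guadalupian → Paleocene → Miocene → Pliocene → Holocene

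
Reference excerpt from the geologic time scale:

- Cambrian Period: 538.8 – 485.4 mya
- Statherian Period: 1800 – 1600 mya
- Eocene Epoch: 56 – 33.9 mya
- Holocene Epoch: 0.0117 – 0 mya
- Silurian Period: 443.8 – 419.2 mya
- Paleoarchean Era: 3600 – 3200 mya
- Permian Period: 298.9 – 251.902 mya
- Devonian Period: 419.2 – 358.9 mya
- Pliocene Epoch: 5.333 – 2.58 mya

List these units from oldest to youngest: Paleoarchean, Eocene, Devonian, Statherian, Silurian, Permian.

Read off each span (Ma): Paleoarchean 3600–3200; Eocene 56–33.9; Devonian 419.2–358.9; Statherian 1800–1600; Silurian 443.8–419.2; Permian 298.9–251.902.
Larger Ma is older, so oldest→youngest is Paleoarchean, Statherian, Silurian, Devonian, Permian, Eocene.

Paleoarchean, Statherian, Silurian, Devonian, Permian, Eocene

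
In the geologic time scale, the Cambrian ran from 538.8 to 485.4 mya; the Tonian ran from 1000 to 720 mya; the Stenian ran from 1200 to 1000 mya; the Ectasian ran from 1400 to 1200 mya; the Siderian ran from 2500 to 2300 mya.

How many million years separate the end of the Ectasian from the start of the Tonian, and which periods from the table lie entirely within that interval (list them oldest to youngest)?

End of Ectasian = 1200 Ma; start of Tonian = 1000 Ma.
Gap = 1200 − 1000 = 200 Myr.
Periods wholly inside 1200–1000 Ma: Stenian (1200–1000).

200 million years; Stenian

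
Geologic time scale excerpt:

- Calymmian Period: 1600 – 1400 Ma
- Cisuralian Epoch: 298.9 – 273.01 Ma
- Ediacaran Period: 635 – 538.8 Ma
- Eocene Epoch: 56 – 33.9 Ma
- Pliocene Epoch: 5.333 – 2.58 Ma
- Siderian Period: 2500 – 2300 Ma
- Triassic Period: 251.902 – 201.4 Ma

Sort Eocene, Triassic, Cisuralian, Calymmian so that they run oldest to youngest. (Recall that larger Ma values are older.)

Calymmian, then Cisuralian, then Triassic, then Eocene

Sorting by start age (descending Ma, since larger Ma = older): Calymmian start 1600, Cisuralian start 298.9, Triassic start 251.902, Eocene start 56.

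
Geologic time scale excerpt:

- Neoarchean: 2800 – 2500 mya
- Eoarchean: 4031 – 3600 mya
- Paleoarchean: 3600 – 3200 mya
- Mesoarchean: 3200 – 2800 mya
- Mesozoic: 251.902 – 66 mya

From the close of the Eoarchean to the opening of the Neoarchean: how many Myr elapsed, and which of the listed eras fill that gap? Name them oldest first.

800 million years; Paleoarchean, Mesoarchean

The Eoarchean closes at 3600 Ma and the Neoarchean opens at 2800 Ma, so the interval is 3600 − 2800 = 800 Myr.
An era fits inside if it starts at or after 3600 Ma and ends at or before 2800 Ma; oldest first that gives Paleoarchean, Mesoarchean.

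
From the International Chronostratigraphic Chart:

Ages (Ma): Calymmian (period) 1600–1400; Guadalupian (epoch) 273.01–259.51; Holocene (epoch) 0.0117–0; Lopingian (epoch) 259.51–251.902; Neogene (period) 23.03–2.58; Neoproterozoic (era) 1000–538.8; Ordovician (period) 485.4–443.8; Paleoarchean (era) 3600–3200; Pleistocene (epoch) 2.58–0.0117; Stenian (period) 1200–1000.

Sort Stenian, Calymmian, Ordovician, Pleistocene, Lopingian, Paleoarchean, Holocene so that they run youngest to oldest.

Holocene, Pleistocene, Lopingian, Ordovician, Stenian, Calymmian, Paleoarchean

Sorting by start age (ascending Ma, since larger Ma = older): Holocene start 0.0117, Pleistocene start 2.58, Lopingian start 259.51, Ordovician start 485.4, Stenian start 1200, Calymmian start 1600, Paleoarchean start 3600.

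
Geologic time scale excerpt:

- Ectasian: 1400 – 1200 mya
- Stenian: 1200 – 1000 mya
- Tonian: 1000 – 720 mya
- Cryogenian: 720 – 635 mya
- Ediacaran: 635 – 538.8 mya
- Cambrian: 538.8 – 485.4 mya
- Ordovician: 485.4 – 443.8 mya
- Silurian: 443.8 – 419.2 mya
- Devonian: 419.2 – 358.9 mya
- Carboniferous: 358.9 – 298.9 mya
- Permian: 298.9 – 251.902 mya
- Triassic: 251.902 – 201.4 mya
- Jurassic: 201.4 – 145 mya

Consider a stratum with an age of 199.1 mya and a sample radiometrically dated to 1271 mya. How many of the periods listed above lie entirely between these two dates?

11

The older date is 1271 Ma and the younger is 199.1 Ma.
Periods with start < 1271 and end > 199.1 Ma: Stenian (1200–1000), Tonian (1000–720), Cryogenian (720–635), Ediacaran (635–538.8), Cambrian (538.8–485.4), Ordovician (485.4–443.8), Silurian (443.8–419.2), Devonian (419.2–358.9), Carboniferous (358.9–298.9), Permian (298.9–251.902), Triassic (251.902–201.4).
That is 11 complete periods.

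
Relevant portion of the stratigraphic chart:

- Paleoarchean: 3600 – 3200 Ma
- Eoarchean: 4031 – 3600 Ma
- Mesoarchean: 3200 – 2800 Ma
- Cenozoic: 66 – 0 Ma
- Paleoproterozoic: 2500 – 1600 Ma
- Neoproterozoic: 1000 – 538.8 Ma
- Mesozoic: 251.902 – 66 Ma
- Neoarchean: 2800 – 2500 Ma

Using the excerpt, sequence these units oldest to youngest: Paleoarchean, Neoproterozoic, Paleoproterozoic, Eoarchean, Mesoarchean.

Eoarchean, Paleoarchean, Mesoarchean, Paleoproterozoic, Neoproterozoic

Sorting by start age (descending Ma, since larger Ma = older): Eoarchean start 4031, Paleoarchean start 3600, Mesoarchean start 3200, Paleoproterozoic start 2500, Neoproterozoic start 1000.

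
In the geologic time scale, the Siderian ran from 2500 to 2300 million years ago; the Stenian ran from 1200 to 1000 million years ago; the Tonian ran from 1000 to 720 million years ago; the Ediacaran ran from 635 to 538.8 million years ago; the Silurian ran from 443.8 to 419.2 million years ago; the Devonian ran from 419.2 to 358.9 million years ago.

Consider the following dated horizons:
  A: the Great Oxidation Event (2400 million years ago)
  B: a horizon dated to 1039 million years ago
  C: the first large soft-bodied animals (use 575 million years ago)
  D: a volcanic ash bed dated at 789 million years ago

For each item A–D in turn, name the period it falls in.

A: 2400 Ma lies in 2500–2300 Ma, so Siderian.
B: 1039 Ma lies in 1200–1000 Ma, so Stenian.
C: 575 Ma lies in 635–538.8 Ma, so Ediacaran.
D: 789 Ma lies in 1000–720 Ma, so Tonian.

A — Siderian; B — Stenian; C — Ediacaran; D — Tonian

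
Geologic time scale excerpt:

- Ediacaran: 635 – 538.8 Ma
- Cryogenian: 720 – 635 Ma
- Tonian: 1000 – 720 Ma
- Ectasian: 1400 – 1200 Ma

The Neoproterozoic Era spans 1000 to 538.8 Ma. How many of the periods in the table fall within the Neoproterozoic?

3

Periods inside 1000–538.8 Ma: Tonian, Cryogenian, Ediacaran — 3 in total.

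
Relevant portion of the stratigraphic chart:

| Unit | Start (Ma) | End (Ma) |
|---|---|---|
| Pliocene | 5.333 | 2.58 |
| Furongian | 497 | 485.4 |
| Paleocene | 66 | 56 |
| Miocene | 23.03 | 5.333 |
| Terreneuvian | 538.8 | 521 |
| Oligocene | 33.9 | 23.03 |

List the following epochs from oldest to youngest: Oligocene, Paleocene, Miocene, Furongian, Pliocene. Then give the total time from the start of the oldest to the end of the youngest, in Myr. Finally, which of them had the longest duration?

From the excerpt: Oligocene 33.9–23.03; Paleocene 66–56; Miocene 23.03–5.333; Furongian 497–485.4; Pliocene 5.333–2.58 (Ma).
Larger Ma is earlier, so the oldest is Furongian and the youngest is Pliocene; oldest to youngest: Furongian, Paleocene, Oligocene, Miocene, Pliocene.
Oldest start 497 minus youngest end 2.58 gives 494.42 Myr overall.
Individual lengths (start − end): Paleocene 10; Oligocene 10.87; Pliocene 2.753; Miocene 17.697; Furongian 11.6. The largest is Miocene at 17.697 Myr.

Furongian, Paleocene, Oligocene, Miocene, Pliocene; total span 494.42 Myr; longest is Miocene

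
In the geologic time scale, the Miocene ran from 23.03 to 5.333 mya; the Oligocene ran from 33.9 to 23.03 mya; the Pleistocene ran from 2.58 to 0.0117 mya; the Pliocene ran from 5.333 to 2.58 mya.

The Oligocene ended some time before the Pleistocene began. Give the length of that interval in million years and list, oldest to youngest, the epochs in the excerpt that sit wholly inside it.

The Oligocene closes at 23.03 Ma and the Pleistocene opens at 2.58 Ma, so the interval is 23.03 − 2.58 = 20.45 Myr.
An epoch fits inside if it starts at or after 23.03 Ma and ends at or before 2.58 Ma; oldest first that gives Miocene, Pliocene.

20.45 million years; Miocene, Pliocene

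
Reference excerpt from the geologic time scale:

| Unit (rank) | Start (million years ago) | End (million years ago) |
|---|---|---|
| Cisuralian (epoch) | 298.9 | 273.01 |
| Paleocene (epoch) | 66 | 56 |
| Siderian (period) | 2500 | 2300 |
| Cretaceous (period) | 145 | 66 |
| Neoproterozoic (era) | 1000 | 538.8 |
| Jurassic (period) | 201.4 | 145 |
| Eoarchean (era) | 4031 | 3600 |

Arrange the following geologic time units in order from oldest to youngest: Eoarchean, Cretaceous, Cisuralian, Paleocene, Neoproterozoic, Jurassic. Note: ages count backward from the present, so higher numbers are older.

Read off each span (Ma): Eoarchean 4031–3600; Cretaceous 145–66; Cisuralian 298.9–273.01; Paleocene 66–56; Neoproterozoic 1000–538.8; Jurassic 201.4–145.
Larger Ma is older, so oldest→youngest is Eoarchean, Neoproterozoic, Cisuralian, Jurassic, Cretaceous, Paleocene.

Eoarchean, Neoproterozoic, Cisuralian, Jurassic, Cretaceous, Paleocene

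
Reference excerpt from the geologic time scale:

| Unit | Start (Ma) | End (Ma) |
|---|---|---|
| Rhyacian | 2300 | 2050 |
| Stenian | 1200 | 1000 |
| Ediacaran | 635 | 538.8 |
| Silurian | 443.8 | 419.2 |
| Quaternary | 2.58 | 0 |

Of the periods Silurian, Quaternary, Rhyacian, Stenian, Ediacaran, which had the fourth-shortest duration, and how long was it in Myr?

Stenian, 200 million years

Start − end for each: Silurian 443.8 − 419.2 = 24.6; Quaternary 2.58 − 0 = 2.58; Rhyacian 2300 − 2050 = 250; Stenian 1200 − 1000 = 200; Ediacaran 635 − 538.8 = 96.2.
Ranking these from shortest: Quaternary < Silurian < Ediacaran < Stenian < Rhyacian.
Position 4 in that ranking is Stenian, which lasted 200 Myr.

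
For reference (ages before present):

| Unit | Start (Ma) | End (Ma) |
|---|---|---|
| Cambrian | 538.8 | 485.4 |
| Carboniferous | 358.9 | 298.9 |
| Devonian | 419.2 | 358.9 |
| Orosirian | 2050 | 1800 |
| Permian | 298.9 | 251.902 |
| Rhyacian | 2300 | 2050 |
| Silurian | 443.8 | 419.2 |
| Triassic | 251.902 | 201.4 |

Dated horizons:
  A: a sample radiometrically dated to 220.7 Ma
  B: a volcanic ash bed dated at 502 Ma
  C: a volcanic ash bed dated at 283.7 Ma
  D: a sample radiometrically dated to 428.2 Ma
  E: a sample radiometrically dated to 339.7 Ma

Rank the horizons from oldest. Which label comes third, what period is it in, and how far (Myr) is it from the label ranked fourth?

Larger Ma means older, so oldest first: B 502 > D 428.2 > E 339.7 > C 283.7 > A 220.7.
Counting 3 along gives E (339.7 Ma); the excerpt puts that inside the Carboniferous, 358.9–298.9 Ma.
Next in line is C (283.7 Ma), and 339.7 − 283.7 = 56 Myr.

E, in the Carboniferous; 56 million years to C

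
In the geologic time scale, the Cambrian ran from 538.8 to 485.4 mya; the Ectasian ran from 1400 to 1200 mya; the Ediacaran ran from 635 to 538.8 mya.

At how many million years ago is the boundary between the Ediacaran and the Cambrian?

The Ediacaran ends and the Cambrian begins at 538.8 mya.

538.8 mya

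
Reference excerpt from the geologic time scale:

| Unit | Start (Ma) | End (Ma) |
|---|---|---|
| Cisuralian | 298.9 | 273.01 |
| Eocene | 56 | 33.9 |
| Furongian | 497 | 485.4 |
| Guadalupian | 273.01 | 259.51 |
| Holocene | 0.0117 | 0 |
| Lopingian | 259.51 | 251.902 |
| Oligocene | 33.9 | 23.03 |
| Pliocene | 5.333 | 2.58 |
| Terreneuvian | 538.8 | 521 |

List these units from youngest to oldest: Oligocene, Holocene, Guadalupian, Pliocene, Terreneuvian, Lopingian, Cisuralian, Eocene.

The oldest of these is Terreneuvian (starts 538.8 Ma) and the youngest is Holocene (ends 0 Ma).
In between, by decreasing start age: Cisuralian (298.9), Guadalupian (273.01), Lopingian (259.51), Eocene (56), Oligocene (33.9), Pliocene (5.333).
Listing youngest first means reversing that sequence.

Holocene, Pliocene, Oligocene, Eocene, Lopingian, Guadalupian, Cisuralian, Terreneuvian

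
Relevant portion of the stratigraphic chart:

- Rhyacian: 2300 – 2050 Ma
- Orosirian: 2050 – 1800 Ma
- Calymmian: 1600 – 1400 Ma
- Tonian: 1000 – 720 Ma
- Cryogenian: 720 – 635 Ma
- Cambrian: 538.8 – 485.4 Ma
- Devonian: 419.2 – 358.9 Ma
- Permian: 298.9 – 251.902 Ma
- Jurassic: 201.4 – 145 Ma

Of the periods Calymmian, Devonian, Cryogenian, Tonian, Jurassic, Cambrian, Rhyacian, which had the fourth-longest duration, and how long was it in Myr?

Start − end for each: Calymmian 1600 − 1400 = 200; Devonian 419.2 − 358.9 = 60.3; Cryogenian 720 − 635 = 85; Tonian 1000 − 720 = 280; Jurassic 201.4 − 145 = 56.4; Cambrian 538.8 − 485.4 = 53.4; Rhyacian 2300 − 2050 = 250.
Ranking these from longest: Tonian > Rhyacian > Calymmian > Cryogenian > Devonian > Jurassic > Cambrian.
Position 4 in that ranking is Cryogenian, which lasted 85 Myr.

Cryogenian, 85 million years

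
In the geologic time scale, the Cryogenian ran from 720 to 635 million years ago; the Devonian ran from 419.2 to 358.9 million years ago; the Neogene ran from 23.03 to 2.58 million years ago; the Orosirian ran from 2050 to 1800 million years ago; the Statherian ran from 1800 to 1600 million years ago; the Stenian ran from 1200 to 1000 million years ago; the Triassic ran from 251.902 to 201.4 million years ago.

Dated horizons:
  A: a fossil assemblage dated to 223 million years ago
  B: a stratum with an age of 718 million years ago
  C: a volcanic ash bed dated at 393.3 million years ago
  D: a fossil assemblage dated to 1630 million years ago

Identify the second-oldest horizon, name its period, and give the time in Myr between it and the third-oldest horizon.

B, in the Cryogenian; 324.7 million years to C

Sorted oldest-first by Ma: D (1630), B (718), C (393.3), A (223).
The second oldest is B at 718 Ma, which lies in 720–635 Ma: the Cryogenian.
The third oldest is C at 393.3 Ma; separation = |718 − 393.3| = 324.7 Myr.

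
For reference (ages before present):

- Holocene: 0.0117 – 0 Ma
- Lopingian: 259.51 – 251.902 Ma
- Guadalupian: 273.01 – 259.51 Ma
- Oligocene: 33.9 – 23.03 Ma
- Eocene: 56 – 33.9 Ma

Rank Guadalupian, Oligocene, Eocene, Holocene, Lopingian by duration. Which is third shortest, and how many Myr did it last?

Start − end for each: Guadalupian 273.01 − 259.51 = 13.5; Oligocene 33.9 − 23.03 = 10.87; Eocene 56 − 33.9 = 22.1; Holocene 0.0117 − 0 = 0.0117; Lopingian 259.51 − 251.902 = 7.608.
Ranking these from shortest: Holocene < Lopingian < Oligocene < Guadalupian < Eocene.
Position 3 in that ranking is Oligocene, which lasted 10.87 Myr.

Oligocene, 10.87 million years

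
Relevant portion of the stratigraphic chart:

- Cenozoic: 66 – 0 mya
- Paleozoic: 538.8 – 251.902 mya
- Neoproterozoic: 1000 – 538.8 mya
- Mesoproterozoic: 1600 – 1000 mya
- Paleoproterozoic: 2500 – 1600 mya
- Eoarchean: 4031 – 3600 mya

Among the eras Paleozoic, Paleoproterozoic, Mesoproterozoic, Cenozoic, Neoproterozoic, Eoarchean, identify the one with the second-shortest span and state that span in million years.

Paleozoic, 286.898 million years

Start − end for each: Paleozoic 538.8 − 251.902 = 286.898; Paleoproterozoic 2500 − 1600 = 900; Mesoproterozoic 1600 − 1000 = 600; Cenozoic 66 − 0 = 66; Neoproterozoic 1000 − 538.8 = 461.2; Eoarchean 4031 − 3600 = 431.
Ranking these from shortest: Cenozoic < Paleozoic < Eoarchean < Neoproterozoic < Mesoproterozoic < Paleoproterozoic.
Position 2 in that ranking is Paleozoic, which lasted 286.898 Myr.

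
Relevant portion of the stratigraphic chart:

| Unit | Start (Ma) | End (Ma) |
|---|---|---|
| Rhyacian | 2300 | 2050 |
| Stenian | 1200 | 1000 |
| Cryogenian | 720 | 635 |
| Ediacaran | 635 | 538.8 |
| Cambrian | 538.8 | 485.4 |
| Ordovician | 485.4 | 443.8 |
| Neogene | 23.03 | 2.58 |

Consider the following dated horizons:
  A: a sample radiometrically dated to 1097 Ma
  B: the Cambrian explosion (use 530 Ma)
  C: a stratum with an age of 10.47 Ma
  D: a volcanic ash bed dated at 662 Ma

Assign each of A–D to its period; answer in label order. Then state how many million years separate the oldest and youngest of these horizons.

A — Stenian; B — Cambrian; C — Neogene; D — Cryogenian; span 1086.53 million years

Match each age against the start–end ranges in the excerpt: A = 1097 Ma → Stenian (1200–1000); B = 530 Ma → Cambrian (538.8–485.4); C = 10.47 Ma → Neogene (23.03–2.58); D = 662 Ma → Cryogenian (720–635).
The largest age is 1097 Ma and the smallest is 10.47 Ma; their difference is 1086.53 Myr.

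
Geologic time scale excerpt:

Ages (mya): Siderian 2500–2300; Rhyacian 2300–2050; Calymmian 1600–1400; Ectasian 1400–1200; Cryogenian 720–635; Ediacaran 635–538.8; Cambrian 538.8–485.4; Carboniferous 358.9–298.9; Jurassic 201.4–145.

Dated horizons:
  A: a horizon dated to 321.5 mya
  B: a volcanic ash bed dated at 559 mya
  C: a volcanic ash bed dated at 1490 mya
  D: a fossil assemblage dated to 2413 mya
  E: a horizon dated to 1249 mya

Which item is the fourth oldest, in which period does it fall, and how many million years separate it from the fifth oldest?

B, in the Ediacaran; 237.5 million years to A

Sorted oldest-first by Ma: D (2413), C (1490), E (1249), B (559), A (321.5).
The fourth oldest is B at 559 Ma, which lies in 635–538.8 Ma: the Ediacaran.
The fifth oldest is A at 321.5 Ma; separation = |559 − 321.5| = 237.5 Myr.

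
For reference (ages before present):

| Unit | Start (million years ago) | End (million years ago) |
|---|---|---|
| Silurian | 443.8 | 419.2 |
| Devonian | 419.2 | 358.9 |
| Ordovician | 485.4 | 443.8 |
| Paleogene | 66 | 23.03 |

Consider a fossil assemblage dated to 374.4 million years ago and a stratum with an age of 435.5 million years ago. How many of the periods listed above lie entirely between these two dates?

Checking each listed span, none has both start < 435.5 Ma and end > 374.4 Ma — every period straddles one of the two dates or lies outside them — so the count is 0.

0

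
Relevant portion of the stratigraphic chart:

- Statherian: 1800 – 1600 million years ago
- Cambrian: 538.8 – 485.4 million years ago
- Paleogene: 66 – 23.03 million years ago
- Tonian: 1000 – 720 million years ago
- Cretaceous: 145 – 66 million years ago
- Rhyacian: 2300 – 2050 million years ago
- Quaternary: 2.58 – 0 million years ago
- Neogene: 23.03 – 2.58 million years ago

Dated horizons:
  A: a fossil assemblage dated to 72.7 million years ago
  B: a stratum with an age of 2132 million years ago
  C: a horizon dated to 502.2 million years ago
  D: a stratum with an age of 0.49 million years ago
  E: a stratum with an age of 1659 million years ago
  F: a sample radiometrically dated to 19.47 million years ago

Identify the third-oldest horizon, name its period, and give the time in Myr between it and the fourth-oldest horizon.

C, in the Cambrian; 429.5 million years to A

Larger Ma means older, so oldest first: B 2132 > E 1659 > C 502.2 > A 72.7 > F 19.47 > D 0.49.
Counting 3 along gives C (502.2 Ma); the excerpt puts that inside the Cambrian, 538.8–485.4 Ma.
Next in line is A (72.7 Ma), and 502.2 − 72.7 = 429.5 Myr.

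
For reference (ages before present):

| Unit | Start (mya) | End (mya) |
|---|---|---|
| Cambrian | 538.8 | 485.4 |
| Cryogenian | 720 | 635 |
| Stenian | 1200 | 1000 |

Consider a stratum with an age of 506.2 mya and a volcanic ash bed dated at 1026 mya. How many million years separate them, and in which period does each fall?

Elapsed time: 1026 − 506.2 = 519.8 Myr.
506.2 Ma lies within 538.8–485.4 Ma: Cambrian.
1026 Ma lies within 1200–1000 Ma: Stenian.

519.8 million years apart; the first in the Cambrian, the second in the Stenian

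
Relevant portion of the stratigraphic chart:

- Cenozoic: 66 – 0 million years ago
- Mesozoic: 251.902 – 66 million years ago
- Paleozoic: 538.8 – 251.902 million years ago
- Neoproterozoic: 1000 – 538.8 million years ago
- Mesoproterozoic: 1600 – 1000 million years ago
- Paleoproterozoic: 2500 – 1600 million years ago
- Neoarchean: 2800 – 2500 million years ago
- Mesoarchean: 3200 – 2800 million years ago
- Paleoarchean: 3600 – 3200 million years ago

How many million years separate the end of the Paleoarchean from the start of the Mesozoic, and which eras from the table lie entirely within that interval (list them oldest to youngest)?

End of Paleoarchean = 3200 Ma; start of Mesozoic = 251.902 Ma.
Gap = 3200 − 251.902 = 2948.098 Myr.
Eras wholly inside 3200–251.902 Ma: Mesoarchean (3200–2800), Neoarchean (2800–2500), Paleoproterozoic (2500–1600), Mesoproterozoic (1600–1000), Neoproterozoic (1000–538.8), Paleozoic (538.8–251.902).

2948.098 million years; Mesoarchean, Neoarchean, Paleoproterozoic, Mesoproterozoic, Neoproterozoic, Paleozoic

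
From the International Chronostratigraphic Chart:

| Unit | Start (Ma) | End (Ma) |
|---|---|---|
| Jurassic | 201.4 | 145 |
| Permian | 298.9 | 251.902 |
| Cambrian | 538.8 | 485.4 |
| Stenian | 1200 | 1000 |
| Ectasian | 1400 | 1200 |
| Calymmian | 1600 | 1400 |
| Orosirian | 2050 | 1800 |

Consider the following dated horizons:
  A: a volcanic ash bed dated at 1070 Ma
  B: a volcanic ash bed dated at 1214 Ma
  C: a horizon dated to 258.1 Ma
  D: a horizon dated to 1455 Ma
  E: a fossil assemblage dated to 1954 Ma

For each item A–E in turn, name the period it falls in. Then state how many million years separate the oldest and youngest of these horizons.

A — Stenian; B — Ectasian; C — Permian; D — Calymmian; E — Orosirian; span 1695.9 million years

A: 1070 Ma lies in 1200–1000 Ma, so Stenian.
B: 1214 Ma lies in 1400–1200 Ma, so Ectasian.
C: 258.1 Ma lies in 298.9–251.902 Ma, so Permian.
D: 1455 Ma lies in 1600–1400 Ma, so Calymmian.
E: 1954 Ma lies in 2050–1800 Ma, so Orosirian.
Oldest = 1954 Ma, youngest = 258.1 Ma → span 1695.9 Myr.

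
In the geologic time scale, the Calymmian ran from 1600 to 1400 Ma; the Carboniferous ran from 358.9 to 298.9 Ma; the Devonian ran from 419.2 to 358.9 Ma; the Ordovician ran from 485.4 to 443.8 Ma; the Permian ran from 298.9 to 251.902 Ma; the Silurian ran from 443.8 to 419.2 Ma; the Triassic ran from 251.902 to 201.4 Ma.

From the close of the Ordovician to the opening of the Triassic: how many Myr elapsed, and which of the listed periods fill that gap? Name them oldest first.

191.898 million years; Silurian, Devonian, Carboniferous, Permian

The Ordovician closes at 443.8 Ma and the Triassic opens at 251.902 Ma, so the interval is 443.8 − 251.902 = 191.898 Myr.
A period fits inside if it starts at or after 443.8 Ma and ends at or before 251.902 Ma; oldest first that gives Silurian, Devonian, Carboniferous, Permian.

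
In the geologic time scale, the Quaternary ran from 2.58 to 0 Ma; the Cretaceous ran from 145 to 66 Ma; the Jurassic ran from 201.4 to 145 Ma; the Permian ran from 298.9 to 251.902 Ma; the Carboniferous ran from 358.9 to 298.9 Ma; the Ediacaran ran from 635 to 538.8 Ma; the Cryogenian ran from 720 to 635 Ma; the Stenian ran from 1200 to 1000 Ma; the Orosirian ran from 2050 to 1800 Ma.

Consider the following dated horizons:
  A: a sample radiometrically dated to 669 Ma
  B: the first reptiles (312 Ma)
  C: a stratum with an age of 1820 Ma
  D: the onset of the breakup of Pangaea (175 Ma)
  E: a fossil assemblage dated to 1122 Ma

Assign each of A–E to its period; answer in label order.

A — Cryogenian; B — Carboniferous; C — Orosirian; D — Jurassic; E — Stenian

Match each age against the start–end ranges in the excerpt: A = 669 Ma → Cryogenian (720–635); B = 312 Ma → Carboniferous (358.9–298.9); C = 1820 Ma → Orosirian (2050–1800); D = 175 Ma → Jurassic (201.4–145); E = 1122 Ma → Stenian (1200–1000).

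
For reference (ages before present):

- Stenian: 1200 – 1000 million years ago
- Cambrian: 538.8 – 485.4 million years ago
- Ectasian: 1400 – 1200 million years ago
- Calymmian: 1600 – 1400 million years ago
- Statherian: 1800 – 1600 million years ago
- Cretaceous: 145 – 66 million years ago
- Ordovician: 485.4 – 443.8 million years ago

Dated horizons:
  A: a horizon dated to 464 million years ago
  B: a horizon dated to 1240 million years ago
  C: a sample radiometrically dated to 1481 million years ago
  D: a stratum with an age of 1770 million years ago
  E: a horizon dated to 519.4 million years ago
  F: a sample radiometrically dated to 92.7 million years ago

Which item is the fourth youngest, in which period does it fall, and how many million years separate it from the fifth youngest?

Sorted youngest-first by Ma: F (92.7), A (464), E (519.4), B (1240), C (1481), D (1770).
The fourth youngest is B at 1240 Ma, which lies in 1400–1200 Ma: the Ectasian.
The fifth youngest is C at 1481 Ma; separation = |1240 − 1481| = 241 Myr.

B, in the Ectasian; 241 million years to C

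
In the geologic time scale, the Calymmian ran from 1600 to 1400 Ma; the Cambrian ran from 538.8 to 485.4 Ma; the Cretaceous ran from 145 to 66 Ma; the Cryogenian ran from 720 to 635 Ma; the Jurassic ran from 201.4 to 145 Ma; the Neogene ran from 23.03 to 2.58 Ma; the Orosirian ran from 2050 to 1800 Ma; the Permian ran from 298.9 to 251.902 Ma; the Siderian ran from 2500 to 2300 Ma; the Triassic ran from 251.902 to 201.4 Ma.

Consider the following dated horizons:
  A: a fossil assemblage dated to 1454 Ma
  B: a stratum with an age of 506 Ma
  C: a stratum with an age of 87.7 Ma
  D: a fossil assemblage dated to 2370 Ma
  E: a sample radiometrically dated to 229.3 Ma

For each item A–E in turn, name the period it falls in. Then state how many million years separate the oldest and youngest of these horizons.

A: 1454 Ma lies in 1600–1400 Ma, so Calymmian.
B: 506 Ma lies in 538.8–485.4 Ma, so Cambrian.
C: 87.7 Ma lies in 145–66 Ma, so Cretaceous.
D: 2370 Ma lies in 2500–2300 Ma, so Siderian.
E: 229.3 Ma lies in 251.902–201.4 Ma, so Triassic.
Oldest = 2370 Ma, youngest = 87.7 Ma → span 2282.3 Myr.

A — Calymmian; B — Cambrian; C — Cretaceous; D — Siderian; E — Triassic; span 2282.3 million years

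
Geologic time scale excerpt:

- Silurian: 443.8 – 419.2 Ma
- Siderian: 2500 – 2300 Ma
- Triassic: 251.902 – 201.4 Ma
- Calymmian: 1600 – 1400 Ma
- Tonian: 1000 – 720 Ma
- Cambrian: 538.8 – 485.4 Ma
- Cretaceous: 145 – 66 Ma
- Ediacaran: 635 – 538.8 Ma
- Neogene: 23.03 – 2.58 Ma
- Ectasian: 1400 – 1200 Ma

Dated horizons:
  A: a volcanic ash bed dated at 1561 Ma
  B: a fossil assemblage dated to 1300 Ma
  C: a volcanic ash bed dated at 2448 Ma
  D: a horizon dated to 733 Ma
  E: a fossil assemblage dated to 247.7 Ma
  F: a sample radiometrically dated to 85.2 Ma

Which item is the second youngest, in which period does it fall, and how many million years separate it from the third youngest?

Sorted youngest-first by Ma: F (85.2), E (247.7), D (733), B (1300), A (1561), C (2448).
The second youngest is E at 247.7 Ma, which lies in 251.902–201.4 Ma: the Triassic.
The third youngest is D at 733 Ma; separation = |247.7 − 733| = 485.3 Myr.

E, in the Triassic; 485.3 million years to D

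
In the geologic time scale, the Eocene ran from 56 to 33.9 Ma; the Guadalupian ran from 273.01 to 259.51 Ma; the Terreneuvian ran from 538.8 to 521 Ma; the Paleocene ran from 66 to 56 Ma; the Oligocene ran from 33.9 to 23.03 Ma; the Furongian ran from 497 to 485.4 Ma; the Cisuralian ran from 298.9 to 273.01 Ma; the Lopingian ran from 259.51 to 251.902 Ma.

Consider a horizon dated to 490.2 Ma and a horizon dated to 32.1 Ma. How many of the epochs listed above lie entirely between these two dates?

The older date is 490.2 Ma and the younger is 32.1 Ma.
Epochs with start < 490.2 and end > 32.1 Ma: Cisuralian (298.9–273.01), Guadalupian (273.01–259.51), Lopingian (259.51–251.902), Paleocene (66–56), Eocene (56–33.9).
That is 5 complete epochs.

5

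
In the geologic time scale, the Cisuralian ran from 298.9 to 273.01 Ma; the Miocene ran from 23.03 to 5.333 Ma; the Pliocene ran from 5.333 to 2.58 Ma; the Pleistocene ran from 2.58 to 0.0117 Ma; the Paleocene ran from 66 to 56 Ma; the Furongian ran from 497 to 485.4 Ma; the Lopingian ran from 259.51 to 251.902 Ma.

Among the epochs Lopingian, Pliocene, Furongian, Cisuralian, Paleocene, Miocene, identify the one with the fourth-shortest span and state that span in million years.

Start − end for each: Lopingian 259.51 − 251.902 = 7.608; Pliocene 5.333 − 2.58 = 2.753; Furongian 497 − 485.4 = 11.6; Cisuralian 298.9 − 273.01 = 25.89; Paleocene 66 − 56 = 10; Miocene 23.03 − 5.333 = 17.697.
Ranking these from shortest: Pliocene < Lopingian < Paleocene < Furongian < Miocene < Cisuralian.
Position 4 in that ranking is Furongian, which lasted 11.6 Myr.

Furongian, 11.6 million years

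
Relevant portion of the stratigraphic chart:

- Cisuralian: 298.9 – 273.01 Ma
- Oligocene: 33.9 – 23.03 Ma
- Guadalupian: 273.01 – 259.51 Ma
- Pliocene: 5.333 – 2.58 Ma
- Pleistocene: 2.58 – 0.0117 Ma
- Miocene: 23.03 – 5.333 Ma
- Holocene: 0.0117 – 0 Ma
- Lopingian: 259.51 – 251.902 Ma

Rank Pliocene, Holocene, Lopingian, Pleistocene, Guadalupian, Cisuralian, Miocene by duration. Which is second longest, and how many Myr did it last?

Start − end for each: Pliocene 5.333 − 2.58 = 2.753; Holocene 0.0117 − 0 = 0.0117; Lopingian 259.51 − 251.902 = 7.608; Pleistocene 2.58 − 0.0117 = 2.5683; Guadalupian 273.01 − 259.51 = 13.5; Cisuralian 298.9 − 273.01 = 25.89; Miocene 23.03 − 5.333 = 17.697.
Ranking these from longest: Cisuralian > Miocene > Guadalupian > Lopingian > Pliocene > Pleistocene > Holocene.
Position 2 in that ranking is Miocene, which lasted 17.697 Myr.

Miocene, 17.697 million years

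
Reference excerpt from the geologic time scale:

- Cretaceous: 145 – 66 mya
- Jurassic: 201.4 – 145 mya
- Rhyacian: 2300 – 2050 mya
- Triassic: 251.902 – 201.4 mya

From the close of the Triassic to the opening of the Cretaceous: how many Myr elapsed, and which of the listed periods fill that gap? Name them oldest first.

56.4 million years; Jurassic

The Triassic closes at 201.4 Ma and the Cretaceous opens at 145 Ma, so the interval is 201.4 − 145 = 56.4 Myr.
A period fits inside if it starts at or after 201.4 Ma and ends at or before 145 Ma; oldest first that gives Jurassic.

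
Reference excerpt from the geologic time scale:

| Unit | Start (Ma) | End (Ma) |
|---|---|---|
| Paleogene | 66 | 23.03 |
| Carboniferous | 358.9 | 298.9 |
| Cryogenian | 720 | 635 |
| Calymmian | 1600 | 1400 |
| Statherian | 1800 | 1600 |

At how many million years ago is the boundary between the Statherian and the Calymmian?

The Statherian ends and the Calymmian begins at 1600 Ma.

1600 Ma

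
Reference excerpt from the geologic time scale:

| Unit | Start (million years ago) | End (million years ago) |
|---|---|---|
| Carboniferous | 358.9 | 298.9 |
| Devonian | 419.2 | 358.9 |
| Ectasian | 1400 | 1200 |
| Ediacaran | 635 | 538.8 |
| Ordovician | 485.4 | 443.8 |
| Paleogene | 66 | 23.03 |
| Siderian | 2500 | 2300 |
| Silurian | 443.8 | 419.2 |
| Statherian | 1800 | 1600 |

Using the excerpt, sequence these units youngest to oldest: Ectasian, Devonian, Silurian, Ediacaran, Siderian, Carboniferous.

Read off each span (Ma): Ectasian 1400–1200; Devonian 419.2–358.9; Silurian 443.8–419.2; Ediacaran 635–538.8; Siderian 2500–2300; Carboniferous 358.9–298.9.
Larger Ma is older, so oldest→youngest is Siderian, Ectasian, Ediacaran, Silurian, Devonian, Carboniferous; reverse it for youngest→oldest.

Carboniferous, then Devonian, then Silurian, then Ediacaran, then Ectasian, then Siderian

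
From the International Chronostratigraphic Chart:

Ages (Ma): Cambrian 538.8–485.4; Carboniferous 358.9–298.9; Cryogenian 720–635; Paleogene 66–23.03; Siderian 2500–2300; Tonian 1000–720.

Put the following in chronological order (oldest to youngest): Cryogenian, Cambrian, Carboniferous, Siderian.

Siderian → Cryogenian → Cambrian → Carboniferous

Sorting by start age (descending Ma, since larger Ma = older): Siderian began 2500, Cryogenian began 720, Cambrian began 538.8, Carboniferous began 358.9.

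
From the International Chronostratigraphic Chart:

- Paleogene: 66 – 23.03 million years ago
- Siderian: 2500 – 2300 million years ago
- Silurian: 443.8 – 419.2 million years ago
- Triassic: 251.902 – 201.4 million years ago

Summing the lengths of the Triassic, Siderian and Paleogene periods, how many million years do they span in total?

Duration is start − end for each: (251.902 − 201.4) + (2500 − 2300) + (66 − 23.03).
That is 50.502 + 200 + 42.97, which totals 293.472 million years.

293.472 million years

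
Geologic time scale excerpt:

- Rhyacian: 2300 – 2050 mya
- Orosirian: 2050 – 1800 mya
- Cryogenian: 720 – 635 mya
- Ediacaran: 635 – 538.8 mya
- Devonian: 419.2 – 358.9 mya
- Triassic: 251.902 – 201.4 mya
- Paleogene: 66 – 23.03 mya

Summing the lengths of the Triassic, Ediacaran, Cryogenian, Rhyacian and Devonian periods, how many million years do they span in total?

542.002 million years

Each duration: Triassic = 50.502; Ediacaran = 96.2; Cryogenian = 85; Rhyacian = 250; Devonian = 60.3.
Sum: 50.502 + 96.2 + 85 + 250 + 60.3 = 542.002 Myr.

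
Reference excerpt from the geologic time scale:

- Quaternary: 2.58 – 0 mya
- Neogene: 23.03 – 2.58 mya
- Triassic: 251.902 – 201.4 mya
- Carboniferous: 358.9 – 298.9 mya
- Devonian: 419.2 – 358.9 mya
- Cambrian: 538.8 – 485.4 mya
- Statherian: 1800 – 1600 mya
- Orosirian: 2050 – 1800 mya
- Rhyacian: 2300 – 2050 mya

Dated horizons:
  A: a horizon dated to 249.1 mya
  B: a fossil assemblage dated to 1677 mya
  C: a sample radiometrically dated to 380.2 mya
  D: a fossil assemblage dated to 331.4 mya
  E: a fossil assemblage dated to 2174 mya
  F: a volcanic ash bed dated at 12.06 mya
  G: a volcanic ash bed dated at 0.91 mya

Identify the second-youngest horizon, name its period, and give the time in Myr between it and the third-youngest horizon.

F, in the Neogene; 237.04 million years to A

Sorted youngest-first by Ma: G (0.91), F (12.06), A (249.1), D (331.4), C (380.2), B (1677), E (2174).
The second youngest is F at 12.06 Ma, which lies in 23.03–2.58 Ma: the Neogene.
The third youngest is A at 249.1 Ma; separation = |12.06 − 249.1| = 237.04 Myr.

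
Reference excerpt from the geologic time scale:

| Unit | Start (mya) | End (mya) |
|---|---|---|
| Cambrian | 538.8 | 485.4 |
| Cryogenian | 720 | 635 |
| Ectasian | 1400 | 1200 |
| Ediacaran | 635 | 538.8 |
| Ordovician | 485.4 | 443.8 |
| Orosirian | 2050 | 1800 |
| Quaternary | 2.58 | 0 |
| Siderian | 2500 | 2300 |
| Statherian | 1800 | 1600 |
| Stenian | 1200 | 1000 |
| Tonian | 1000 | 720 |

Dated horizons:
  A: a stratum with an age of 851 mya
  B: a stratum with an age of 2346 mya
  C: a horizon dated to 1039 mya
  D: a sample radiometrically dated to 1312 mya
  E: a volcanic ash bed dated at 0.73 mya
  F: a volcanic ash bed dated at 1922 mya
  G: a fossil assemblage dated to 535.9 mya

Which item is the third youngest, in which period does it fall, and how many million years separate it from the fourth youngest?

Smaller Ma means younger, so youngest first: E 0.73 < G 535.9 < A 851 < C 1039 < D 1312 < F 1922 < B 2346.
Counting 3 along gives A (851 Ma); the excerpt puts that inside the Tonian, 1000–720 Ma.
Next in line is C (1039 Ma), and 1039 − 851 = 188 Myr.

A, in the Tonian; 188 million years to C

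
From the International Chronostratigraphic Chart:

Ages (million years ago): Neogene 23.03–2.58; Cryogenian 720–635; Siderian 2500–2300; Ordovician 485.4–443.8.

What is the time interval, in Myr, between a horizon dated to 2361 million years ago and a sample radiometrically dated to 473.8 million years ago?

2361 − 473.8 = 1887.2 million years.

1887.2 million years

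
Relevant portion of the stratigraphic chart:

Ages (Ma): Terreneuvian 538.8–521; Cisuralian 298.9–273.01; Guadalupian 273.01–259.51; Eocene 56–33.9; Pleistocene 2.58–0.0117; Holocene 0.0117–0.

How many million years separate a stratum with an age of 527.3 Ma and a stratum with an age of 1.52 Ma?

525.78 million years

527.3 − 1.52 = 525.78 million years.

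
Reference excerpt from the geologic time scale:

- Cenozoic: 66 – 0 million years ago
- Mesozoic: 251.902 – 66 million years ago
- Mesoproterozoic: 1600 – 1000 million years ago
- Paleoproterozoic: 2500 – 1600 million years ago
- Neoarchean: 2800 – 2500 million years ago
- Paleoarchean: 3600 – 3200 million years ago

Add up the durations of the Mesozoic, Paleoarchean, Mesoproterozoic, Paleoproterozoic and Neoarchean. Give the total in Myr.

Each duration: Mesozoic = 185.902; Paleoarchean = 400; Mesoproterozoic = 600; Paleoproterozoic = 900; Neoarchean = 300.
Sum: 185.902 + 400 + 600 + 900 + 300 = 2385.902 Myr.

2385.902 million years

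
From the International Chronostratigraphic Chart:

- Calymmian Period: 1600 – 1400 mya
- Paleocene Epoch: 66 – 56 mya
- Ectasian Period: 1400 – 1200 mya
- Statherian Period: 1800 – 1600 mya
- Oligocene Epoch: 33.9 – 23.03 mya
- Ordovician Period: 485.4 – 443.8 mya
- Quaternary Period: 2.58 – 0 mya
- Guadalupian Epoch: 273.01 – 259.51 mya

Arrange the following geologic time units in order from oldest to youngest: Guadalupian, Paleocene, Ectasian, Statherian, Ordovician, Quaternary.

Read off each span (Ma): Guadalupian 273.01–259.51; Paleocene 66–56; Ectasian 1400–1200; Statherian 1800–1600; Ordovician 485.4–443.8; Quaternary 2.58–0.
Larger Ma is older, so oldest→youngest is Statherian, Ectasian, Ordovician, Guadalupian, Paleocene, Quaternary.

Statherian, then Ectasian, then Ordovician, then Guadalupian, then Paleocene, then Quaternary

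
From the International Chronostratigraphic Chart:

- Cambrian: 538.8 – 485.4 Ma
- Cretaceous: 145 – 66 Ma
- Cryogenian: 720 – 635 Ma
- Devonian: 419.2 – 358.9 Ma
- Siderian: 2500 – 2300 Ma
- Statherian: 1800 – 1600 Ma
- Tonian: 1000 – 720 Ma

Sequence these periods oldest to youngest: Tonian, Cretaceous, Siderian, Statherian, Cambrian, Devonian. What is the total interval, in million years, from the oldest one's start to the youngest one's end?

From the excerpt: Tonian 1000–720; Cretaceous 145–66; Siderian 2500–2300; Statherian 1800–1600; Cambrian 538.8–485.4; Devonian 419.2–358.9 (Ma).
Larger Ma is earlier, so the oldest is Siderian and the youngest is Cretaceous; oldest to youngest: Siderian, Statherian, Tonian, Cambrian, Devonian, Cretaceous.
Oldest start 2500 minus youngest end 66 gives 2434 Myr overall.

Siderian, Statherian, Tonian, Cambrian, Devonian, Cretaceous; total span 2434 Myr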